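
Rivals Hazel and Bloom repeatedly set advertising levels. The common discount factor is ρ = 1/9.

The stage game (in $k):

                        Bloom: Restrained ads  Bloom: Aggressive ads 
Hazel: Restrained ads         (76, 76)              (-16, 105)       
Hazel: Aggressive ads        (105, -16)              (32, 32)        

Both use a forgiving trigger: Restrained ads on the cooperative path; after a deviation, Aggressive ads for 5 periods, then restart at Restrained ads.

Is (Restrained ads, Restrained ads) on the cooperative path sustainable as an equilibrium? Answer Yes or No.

Comparing payoff streams over the 6 periods until play realigns: cooperate → 76(1+ρ+…+ρ^5); deviate → 105 + 32(ρ+…+ρ^5).
Cooperation is sustained iff (76−32)(ρ+…+ρ^5) ≥ 105−76.
ρ+…+ρ^5 = 1/9·(1−(1/9)^5)/(1−1/9) = 0.1250, and (105−76)/(76−32) = 0.6591.
0.1250 < 0.6591, so cooperation is not sustainable.

No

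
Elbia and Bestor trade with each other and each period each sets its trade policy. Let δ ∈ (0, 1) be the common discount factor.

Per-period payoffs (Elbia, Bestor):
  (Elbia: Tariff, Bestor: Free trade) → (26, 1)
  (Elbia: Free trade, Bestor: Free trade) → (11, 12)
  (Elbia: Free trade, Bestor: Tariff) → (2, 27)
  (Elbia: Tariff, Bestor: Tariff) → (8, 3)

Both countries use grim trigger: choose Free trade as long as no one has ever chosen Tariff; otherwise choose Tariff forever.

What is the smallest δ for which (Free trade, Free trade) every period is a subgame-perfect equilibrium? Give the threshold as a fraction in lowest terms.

5/6

Elbia: cooperation gives 11 each period; deviation gives 26 once then 8 forever.
  11/(1−δ) ≥ 26 + 8δ/(1−δ) ⇒ δ ≥ 15/18 = 5/6.
Bestor: cooperation gives 12 each period; deviation gives 27 once then 3 forever.
  δ ≥ 15/24 = 5/8.
Both must hold, so the binding constraint is Elbia's: δ ≥ 5/6.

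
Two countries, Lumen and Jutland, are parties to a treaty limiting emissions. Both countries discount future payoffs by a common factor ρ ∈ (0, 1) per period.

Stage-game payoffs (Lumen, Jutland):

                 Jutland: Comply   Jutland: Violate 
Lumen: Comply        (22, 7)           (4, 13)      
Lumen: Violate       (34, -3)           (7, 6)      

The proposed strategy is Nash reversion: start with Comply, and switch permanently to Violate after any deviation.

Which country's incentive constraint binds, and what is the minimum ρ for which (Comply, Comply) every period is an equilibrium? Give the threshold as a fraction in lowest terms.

Jutland; ρ ≥ 6/7

Lumen: cooperation gives 22 each period; deviation gives 34 once then 7 forever.
  22/(1−ρ) ≥ 34 + 7ρ/(1−ρ) ⇒ ρ ≥ 12/27 = 4/9.
Jutland: cooperation gives 7 each period; deviation gives 13 once then 6 forever.
  ρ ≥ 6/7.
Both must hold, so the binding constraint is Jutland's: ρ ≥ 6/7.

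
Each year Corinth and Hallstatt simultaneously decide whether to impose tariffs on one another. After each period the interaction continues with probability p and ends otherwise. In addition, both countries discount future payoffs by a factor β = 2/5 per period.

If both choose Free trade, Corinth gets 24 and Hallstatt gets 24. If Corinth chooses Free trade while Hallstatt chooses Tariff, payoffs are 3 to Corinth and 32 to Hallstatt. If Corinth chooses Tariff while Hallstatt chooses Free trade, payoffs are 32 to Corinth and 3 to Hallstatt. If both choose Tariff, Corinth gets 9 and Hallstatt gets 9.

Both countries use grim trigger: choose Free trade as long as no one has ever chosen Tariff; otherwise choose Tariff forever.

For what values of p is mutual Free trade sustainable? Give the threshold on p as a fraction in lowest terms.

20/23

With continuation probability p and discount β, the effective per-period discount factor is βp.
Grim-trigger IC: βp ≥ (32−24)/(32−9) = 8/23.
So p ≥ (8/23)/(2/5) = 20/23.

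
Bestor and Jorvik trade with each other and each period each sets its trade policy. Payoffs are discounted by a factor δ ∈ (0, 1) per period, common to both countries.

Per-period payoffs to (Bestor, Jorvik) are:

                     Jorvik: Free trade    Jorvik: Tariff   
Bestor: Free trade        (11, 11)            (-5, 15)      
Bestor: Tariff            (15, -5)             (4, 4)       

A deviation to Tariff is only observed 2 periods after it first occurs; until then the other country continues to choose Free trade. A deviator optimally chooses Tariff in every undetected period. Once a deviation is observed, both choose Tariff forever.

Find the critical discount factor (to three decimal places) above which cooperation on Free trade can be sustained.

0.603

Deviating for the 2 undetected periods gains 15−11 = 4 per period over cooperation, then loses 11−4 = 7 per period forever once punishment starts.
Gain: 4(1 + δ + … + δ^1); loss: 7·δ^2/(1−δ).
No profitable deviation ⇔ 4(1−δ^2) ≤ 7·δ^2, i.e. δ^2 ≥ 4/(4+7) = 4/11.
Hence δ ≥ (4/11)^(1/2) ≈ 0.603.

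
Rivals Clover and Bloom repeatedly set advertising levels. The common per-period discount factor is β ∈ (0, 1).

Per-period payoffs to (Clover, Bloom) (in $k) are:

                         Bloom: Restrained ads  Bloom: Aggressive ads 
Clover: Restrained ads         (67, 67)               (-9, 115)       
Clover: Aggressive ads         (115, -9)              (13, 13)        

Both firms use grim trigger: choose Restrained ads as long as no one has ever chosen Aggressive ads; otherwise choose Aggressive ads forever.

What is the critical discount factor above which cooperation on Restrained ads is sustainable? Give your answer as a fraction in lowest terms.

8/17

67/(1−β) ≥ 115 + 13β/(1−β)
67 ≥ 115 − 102β
β ≥ 48/102 = 8/17.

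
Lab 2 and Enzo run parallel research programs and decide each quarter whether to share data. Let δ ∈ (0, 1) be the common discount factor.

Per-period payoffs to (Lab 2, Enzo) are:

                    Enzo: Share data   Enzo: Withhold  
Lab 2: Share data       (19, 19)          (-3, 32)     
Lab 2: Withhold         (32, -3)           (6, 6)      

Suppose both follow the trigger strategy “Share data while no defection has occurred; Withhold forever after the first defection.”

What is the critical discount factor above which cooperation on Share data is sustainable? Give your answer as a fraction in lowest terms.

Under grim trigger the critical discount factor is (T−C)/(T−P) with T = 32, C = 19, P = 6.
δ* = (32−19)/(32−6) = 13/26 = 1/2.

1/2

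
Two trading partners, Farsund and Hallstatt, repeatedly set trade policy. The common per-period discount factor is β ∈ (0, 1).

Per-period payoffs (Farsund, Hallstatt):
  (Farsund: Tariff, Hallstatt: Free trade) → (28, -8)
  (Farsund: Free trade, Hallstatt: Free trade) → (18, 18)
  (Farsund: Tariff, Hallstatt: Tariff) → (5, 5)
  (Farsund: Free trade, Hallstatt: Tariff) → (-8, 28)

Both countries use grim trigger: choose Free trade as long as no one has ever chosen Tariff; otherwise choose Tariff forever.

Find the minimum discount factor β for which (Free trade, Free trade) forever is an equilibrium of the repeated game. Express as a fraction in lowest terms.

18/(1−β) ≥ 28 + 5β/(1−β)
18 ≥ 28 − 23β
β ≥ 10/23.

10/23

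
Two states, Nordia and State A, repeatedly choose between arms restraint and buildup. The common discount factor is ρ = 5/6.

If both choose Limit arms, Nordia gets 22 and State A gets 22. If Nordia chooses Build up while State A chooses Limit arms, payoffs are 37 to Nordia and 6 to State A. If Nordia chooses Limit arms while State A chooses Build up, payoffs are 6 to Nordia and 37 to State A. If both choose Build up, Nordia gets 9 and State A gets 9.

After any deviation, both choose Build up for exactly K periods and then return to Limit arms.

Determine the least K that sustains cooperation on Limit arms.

2

IC: ρ(1−ρ^K)/(1−ρ) ≥ (37−22)/(22−9) = 15/13.
With ρ = 5/6: need 1 − ρ^K ≥ 15/13·(1−5/6)/(5/6), i.e. ρ^K ≤ 0.7692.
Since (5/6)^1 = 0.8333 and (5/6)^2 = 0.6944, the smallest such K is 2.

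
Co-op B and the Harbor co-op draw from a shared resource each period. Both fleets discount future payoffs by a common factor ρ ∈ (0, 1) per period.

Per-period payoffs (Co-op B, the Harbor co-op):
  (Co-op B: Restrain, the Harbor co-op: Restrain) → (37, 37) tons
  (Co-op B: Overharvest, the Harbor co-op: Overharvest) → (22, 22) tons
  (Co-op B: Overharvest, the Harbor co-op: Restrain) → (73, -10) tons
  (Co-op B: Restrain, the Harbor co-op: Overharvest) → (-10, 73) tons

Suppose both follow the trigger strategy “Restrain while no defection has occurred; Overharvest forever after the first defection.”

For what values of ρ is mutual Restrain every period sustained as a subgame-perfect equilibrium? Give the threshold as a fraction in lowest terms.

12/17

Cooperation forever yields 37 each period: 37/(1−ρ).
Deviating yields 73 once, then 22 forever: 73 + 22ρ/(1−ρ).
No profitable deviation requires 37/(1−ρ) ≥ 73 + 22ρ/(1−ρ).
Multiplying by (1−ρ): 37 ≥ 73(1−ρ) + 22ρ = 73 − 51ρ.
So 51ρ ≥ 36, i.e. ρ ≥ 36/51 = 12/17.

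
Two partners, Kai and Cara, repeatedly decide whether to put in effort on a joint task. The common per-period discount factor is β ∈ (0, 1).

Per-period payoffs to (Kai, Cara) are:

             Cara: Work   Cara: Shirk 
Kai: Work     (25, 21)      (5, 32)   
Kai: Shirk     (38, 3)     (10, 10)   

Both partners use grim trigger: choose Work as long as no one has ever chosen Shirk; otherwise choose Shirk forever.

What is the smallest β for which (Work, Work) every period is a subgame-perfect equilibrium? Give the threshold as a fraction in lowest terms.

1/2

Kai's threshold: (38−25)/(38−10) = 13/28.
Cara's threshold: (32−21)/(32−10) = 1/2.
13/28 < 1/2, so Cara binds and β* = 1/2.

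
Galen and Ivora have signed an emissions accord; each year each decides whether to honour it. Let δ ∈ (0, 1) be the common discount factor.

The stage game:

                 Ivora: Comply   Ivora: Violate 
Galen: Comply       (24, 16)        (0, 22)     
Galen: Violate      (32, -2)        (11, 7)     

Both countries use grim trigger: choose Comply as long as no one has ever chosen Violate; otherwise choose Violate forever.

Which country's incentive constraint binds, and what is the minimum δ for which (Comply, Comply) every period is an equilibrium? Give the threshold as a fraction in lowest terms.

Galen's threshold: (32−24)/(32−11) = 8/21.
Ivora's threshold: (22−16)/(22−7) = 2/5.
8/21 < 2/5, so Ivora binds and δ* = 2/5.

Ivora; δ ≥ 2/5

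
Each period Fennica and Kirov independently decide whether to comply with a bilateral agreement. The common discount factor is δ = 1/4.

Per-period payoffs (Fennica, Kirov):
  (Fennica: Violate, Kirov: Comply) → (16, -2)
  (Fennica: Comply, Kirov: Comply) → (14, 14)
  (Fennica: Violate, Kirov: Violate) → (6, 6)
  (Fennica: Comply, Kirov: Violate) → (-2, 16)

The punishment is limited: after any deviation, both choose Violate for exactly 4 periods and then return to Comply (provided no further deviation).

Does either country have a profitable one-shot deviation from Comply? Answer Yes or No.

No

IC: δ+…+δ^4 ≥ (16−14)/(14−6) = 1/4.
At δ = 1/4: partial sum = 0.3320 ≥ 0.2500. Cooperation sustainable.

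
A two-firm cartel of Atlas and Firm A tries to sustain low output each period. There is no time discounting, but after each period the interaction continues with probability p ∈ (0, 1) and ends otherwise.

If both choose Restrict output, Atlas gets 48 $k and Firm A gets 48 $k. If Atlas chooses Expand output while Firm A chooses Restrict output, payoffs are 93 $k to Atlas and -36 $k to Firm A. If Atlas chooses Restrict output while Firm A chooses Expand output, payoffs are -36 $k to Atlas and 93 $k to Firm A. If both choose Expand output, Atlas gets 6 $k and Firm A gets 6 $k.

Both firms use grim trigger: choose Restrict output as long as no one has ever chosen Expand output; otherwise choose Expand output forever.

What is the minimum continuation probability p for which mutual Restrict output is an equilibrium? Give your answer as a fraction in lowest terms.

15/29

With no time discounting, the continuation probability p plays the role of the discount factor.
Grim-trigger IC: 48/(1−p) ≥ 93 + 6p/(1−p) ⇒ p ≥ (93−48)/(93−6) = 15/29.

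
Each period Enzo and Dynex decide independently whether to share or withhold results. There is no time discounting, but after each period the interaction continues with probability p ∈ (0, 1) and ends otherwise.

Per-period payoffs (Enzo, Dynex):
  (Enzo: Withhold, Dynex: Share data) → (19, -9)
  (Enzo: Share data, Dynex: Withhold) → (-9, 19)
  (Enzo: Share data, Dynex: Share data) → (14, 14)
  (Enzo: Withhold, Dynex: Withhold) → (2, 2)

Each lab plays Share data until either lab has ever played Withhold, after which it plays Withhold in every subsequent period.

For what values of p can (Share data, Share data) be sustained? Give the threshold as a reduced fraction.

Expected cooperation value is 14 + p·14 + p²·14 + … = 14/(1−p); deviation gives 19 + p·2/(1−p).
14 ≥ 19(1−p) + 2p ⇒ 17p ≥ 5 ⇒ p ≥ 5/17.

5/17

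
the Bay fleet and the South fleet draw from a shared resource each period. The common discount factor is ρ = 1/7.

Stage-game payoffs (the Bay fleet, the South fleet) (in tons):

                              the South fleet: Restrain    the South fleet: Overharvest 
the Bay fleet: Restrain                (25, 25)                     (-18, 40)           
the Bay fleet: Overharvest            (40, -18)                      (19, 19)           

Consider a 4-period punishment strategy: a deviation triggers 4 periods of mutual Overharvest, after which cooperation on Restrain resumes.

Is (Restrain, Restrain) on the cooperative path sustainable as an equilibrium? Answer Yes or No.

IC: ρ+…+ρ^4 ≥ (40−25)/(25−19) = 5/2.
At ρ = 1/7: partial sum = 0.1666 < 2.5000. Cooperation not sustainable.

No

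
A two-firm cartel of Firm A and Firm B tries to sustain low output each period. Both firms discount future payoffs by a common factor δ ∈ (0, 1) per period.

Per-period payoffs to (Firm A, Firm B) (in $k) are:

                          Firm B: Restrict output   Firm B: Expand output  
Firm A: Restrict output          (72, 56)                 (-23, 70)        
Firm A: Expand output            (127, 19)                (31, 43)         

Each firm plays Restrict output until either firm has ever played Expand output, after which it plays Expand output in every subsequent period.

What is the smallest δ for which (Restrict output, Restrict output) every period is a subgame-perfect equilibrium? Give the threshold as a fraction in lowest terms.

55/96

Firm A's threshold: (127−72)/(127−31) = 55/96.
Firm B's threshold: (70−56)/(70−43) = 14/27.
55/96 > 14/27, so Firm A binds and δ* = 55/96.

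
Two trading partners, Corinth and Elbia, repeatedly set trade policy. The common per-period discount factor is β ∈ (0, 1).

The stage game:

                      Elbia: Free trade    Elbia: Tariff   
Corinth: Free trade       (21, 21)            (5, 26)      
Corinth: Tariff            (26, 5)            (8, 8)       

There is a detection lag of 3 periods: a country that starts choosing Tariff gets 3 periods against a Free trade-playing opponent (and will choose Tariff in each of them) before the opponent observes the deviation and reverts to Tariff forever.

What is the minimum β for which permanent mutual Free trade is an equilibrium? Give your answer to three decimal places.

0.652

A deviator earns 26 for 3 periods, then 8 forever; cooperating earns 21 forever. Multiplying the IC by (1−β):
21 ≥ 26(1−β^3) + 8β^3, so 18·β^3 ≥ 5 and β^3 ≥ 5/18.
β ≥ (5/18)^(1/3) ≈ 0.652.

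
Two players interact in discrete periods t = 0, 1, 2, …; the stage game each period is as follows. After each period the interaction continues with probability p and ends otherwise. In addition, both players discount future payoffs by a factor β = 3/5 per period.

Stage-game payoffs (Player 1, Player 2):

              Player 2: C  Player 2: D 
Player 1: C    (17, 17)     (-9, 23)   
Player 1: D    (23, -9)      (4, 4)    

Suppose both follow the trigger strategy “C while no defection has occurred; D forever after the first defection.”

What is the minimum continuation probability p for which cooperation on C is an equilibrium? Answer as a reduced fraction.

10/19

With continuation probability p and discount β, the effective per-period discount factor is βp.
Grim-trigger IC: βp ≥ (23−17)/(23−4) = 6/19.
So p ≥ (6/19)/(3/5) = 10/19.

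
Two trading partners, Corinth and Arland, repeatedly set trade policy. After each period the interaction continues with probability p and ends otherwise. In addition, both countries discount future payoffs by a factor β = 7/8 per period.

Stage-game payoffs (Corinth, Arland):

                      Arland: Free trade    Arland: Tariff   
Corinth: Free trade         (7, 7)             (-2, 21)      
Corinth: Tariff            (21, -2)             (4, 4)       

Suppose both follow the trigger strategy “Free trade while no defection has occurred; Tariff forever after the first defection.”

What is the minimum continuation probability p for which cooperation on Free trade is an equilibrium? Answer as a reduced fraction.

16/17

Expected continuation weight on next period's payoff is β·p = 7/8·p, which plays the role of the discount factor.
Cooperation requires 7/8·p ≥ (21−7)/(21−4) = 14/17, hence p ≥ 16/17.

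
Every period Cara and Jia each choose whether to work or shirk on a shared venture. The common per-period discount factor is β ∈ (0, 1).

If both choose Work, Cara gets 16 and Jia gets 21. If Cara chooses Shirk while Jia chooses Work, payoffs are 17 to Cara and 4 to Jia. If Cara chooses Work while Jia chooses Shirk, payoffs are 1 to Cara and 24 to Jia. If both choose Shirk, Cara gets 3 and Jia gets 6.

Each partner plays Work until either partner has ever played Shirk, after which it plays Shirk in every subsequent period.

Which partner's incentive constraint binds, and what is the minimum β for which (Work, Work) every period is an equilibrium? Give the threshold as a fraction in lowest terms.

Cara: cooperation gives 16 each period; deviation gives 17 once then 3 forever.
  16/(1−β) ≥ 17 + 3β/(1−β) ⇒ β ≥ 1/14.
Jia: cooperation gives 21 each period; deviation gives 24 once then 6 forever.
  β ≥ 3/18 = 1/6.
Both must hold, so the binding constraint is Jia's: β ≥ 1/6.

Jia; β ≥ 1/6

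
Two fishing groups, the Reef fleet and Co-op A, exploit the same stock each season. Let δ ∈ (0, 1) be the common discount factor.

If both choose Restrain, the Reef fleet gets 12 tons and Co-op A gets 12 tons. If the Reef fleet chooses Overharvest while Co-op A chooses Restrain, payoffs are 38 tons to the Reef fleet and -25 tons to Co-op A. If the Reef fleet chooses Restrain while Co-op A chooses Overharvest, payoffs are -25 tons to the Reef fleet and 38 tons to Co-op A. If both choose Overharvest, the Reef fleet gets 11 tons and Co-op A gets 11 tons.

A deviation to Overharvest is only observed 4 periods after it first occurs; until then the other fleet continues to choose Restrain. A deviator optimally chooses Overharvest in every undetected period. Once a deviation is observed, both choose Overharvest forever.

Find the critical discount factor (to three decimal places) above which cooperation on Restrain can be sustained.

0.991

A deviator earns 38 for 4 periods, then 11 forever; cooperating earns 12 forever. Multiplying the IC by (1−δ):
12 ≥ 38(1−δ^4) + 11δ^4, so 27·δ^4 ≥ 26 and δ^4 ≥ 26/27.
δ ≥ (26/27)^(1/4) ≈ 0.991.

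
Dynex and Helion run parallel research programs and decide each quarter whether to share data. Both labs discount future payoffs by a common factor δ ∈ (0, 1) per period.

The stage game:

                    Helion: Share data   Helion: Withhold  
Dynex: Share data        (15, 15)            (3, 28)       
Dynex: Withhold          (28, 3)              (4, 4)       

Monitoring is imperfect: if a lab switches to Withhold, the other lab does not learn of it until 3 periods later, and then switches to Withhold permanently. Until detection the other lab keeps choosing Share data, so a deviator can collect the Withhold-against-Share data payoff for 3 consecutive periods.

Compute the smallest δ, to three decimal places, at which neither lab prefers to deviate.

The best deviation is to choose Withhold for all 3 undetected periods, earning 28 each, then 4 forever once detected.
Deviation value: 28(1−δ^3)/(1−δ) + 4δ^3/(1−δ); cooperation value: 15/(1−δ).
IC: 15 ≥ 28(1−δ^3) + 4δ^3 = 28 − 24δ^3.
So δ^3 ≥ 13/24, giving δ ≥ (13/24)^(1/3) ≈ 0.815.

0.815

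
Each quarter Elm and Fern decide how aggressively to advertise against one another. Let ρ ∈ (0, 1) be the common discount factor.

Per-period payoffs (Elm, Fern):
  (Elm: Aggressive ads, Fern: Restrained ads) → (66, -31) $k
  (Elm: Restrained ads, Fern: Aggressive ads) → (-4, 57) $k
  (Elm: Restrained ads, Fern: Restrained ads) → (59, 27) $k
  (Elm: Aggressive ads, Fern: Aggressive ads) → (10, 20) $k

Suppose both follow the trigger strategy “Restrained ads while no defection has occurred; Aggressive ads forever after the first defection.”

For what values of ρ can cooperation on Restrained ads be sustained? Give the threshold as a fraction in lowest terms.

30/37

For Elm: deviation gain 66−59 = 7, per-period punishment loss 59−10 = 49. IC gives ρ ≥ 7/56 = 1/8.
For Fern: gain 30, loss 7 per period, so ρ ≥ 30/37.
The tighter constraint is Fern's, so cooperation needs ρ ≥ 30/37.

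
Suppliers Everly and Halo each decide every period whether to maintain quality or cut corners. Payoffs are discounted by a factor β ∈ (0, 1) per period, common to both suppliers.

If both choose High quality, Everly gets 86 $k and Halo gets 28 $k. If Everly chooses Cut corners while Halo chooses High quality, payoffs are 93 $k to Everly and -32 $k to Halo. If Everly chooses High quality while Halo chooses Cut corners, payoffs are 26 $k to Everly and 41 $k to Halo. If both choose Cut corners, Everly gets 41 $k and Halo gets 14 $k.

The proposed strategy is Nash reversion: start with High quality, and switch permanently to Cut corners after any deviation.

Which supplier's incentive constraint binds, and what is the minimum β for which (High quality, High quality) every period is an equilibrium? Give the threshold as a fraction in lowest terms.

Halo; β ≥ 13/27

For Everly: deviation gain 93−86 = 7, per-period punishment loss 86−41 = 45. IC gives β ≥ 7/52.
For Halo: gain 13, loss 14 per period, so β ≥ 13/27.
The tighter constraint is Halo's, so cooperation needs β ≥ 13/27.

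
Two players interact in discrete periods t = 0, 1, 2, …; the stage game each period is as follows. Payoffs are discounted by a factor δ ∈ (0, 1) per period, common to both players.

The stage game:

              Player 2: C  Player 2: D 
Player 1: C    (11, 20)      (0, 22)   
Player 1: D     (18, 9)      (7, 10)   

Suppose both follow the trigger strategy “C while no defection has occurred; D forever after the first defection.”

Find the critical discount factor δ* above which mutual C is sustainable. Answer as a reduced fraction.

7/11

Player 1's threshold: (18−11)/(18−7) = 7/11.
Player 2's threshold: (22−20)/(22−10) = 1/6.
7/11 > 1/6, so Player 1 binds and δ* = 7/11.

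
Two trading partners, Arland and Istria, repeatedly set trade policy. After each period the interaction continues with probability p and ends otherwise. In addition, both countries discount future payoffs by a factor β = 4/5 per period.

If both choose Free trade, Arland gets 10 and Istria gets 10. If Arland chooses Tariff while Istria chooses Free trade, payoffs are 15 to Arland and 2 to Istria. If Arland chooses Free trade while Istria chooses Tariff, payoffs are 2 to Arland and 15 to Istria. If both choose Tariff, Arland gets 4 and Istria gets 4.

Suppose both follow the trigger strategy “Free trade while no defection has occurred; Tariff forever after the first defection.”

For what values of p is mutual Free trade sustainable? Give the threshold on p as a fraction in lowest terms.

Expected continuation weight on next period's payoff is β·p = 4/5·p, which plays the role of the discount factor.
Cooperation requires 4/5·p ≥ (15−10)/(15−4) = 5/11, hence p ≥ 25/44.

25/44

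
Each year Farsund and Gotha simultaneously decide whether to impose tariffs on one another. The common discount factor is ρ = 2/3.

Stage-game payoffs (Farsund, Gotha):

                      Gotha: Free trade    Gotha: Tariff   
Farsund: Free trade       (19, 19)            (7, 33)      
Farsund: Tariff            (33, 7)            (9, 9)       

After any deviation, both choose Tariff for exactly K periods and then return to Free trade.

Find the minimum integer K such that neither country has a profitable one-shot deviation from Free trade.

Need Σ_{k=1}^{K} ρ^k ≥ (33−19)/(19−9) = 1.4000 at ρ = 2/3.
At K = 2 the sum is 1.1111 < 1.4000; at K = 3 it is 1.4074 ≥ 1.4000.
So the minimum punishment length is K = 3.

3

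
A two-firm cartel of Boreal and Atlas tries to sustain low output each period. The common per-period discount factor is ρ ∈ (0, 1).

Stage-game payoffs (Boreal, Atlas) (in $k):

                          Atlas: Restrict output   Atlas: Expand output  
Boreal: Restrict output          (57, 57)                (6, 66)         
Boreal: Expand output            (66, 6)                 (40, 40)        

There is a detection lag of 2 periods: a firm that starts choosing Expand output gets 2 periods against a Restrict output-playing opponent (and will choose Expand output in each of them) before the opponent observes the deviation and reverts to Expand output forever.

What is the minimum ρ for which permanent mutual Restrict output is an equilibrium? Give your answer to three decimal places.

0.588

Deviating for the 2 undetected periods gains 66−57 = 9 per period over cooperation, then loses 57−40 = 17 per period forever once punishment starts.
Gain: 9(1 + ρ + … + ρ^1); loss: 17·ρ^2/(1−ρ).
No profitable deviation ⇔ 9(1−ρ^2) ≤ 17·ρ^2, i.e. ρ^2 ≥ 9/(9+17) = 9/26.
Hence ρ ≥ (9/26)^(1/2) ≈ 0.588.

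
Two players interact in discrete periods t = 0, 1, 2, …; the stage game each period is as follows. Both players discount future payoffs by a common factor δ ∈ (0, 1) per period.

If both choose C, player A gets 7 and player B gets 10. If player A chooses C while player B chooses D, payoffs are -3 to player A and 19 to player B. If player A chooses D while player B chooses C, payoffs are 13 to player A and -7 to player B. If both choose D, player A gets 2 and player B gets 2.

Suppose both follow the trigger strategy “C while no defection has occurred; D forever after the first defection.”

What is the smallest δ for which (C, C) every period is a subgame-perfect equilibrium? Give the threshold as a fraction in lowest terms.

6/11

For player A: deviation gain 13−7 = 6, per-period punishment loss 7−2 = 5. IC gives δ ≥ 6/11.
For player B: gain 9, loss 8 per period, so δ ≥ 9/17.
The tighter constraint is player A's, so cooperation needs δ ≥ 6/11.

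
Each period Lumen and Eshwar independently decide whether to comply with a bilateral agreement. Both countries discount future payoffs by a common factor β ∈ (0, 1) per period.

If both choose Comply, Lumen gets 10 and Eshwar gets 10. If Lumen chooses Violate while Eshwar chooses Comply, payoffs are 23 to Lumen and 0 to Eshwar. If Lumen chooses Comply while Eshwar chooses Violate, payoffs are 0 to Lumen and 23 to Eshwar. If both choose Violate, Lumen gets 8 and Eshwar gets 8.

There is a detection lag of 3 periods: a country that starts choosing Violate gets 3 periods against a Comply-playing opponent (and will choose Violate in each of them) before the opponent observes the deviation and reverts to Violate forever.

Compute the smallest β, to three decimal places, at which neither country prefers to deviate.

0.953

The best deviation is to choose Violate for all 3 undetected periods, earning 23 each, then 8 forever once detected.
Deviation value: 23(1−β^3)/(1−β) + 8β^3/(1−β); cooperation value: 10/(1−β).
IC: 10 ≥ 23(1−β^3) + 8β^3 = 23 − 15β^3.
So β^3 ≥ 13/15, giving β ≥ (13/15)^(1/3) ≈ 0.953.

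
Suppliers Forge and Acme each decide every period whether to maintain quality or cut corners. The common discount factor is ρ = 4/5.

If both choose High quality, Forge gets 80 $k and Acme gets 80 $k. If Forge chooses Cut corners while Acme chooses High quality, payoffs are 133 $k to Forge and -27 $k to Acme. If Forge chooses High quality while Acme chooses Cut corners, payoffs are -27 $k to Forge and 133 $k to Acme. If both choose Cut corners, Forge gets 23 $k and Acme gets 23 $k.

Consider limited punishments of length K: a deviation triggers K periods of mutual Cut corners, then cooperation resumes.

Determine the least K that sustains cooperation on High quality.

No profitable deviation requires (80−23)(ρ+…+ρ^K) ≥ 133−80, i.e. ρ+…+ρ^K ≥ 53/57 ≈ 0.9298.
With ρ = 4/5, the partial sums are K=1: 0.8000, K=2: 1.4400.
K = 2 is the first length at which the sum reaches 0.9298.

2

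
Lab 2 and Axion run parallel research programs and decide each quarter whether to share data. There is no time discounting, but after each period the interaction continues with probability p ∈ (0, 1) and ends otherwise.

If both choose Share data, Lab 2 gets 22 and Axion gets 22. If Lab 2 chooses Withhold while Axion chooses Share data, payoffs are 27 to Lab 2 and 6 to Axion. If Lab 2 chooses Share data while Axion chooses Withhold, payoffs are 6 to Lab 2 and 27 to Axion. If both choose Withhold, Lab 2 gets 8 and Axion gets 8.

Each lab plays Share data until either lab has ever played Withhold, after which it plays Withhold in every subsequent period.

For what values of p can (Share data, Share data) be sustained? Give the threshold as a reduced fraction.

Expected cooperation value is 22 + p·22 + p²·22 + … = 22/(1−p); deviation gives 27 + p·8/(1−p).
22 ≥ 27(1−p) + 8p ⇒ 19p ≥ 5 ⇒ p ≥ 5/19.

5/19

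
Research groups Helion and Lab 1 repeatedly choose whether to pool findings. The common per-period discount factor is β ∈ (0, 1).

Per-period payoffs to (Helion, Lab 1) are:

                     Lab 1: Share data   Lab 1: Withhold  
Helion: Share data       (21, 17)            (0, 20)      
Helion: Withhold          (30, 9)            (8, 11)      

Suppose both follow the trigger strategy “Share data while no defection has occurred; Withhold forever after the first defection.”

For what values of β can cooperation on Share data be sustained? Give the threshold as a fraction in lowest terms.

For Helion: deviation gain 30−21 = 9, per-period punishment loss 21−8 = 13. IC gives β ≥ 9/22.
For Lab 1: gain 3, loss 6 per period, so β ≥ 3/9 = 1/3.
The tighter constraint is Helion's, so cooperation needs β ≥ 9/22.

9/22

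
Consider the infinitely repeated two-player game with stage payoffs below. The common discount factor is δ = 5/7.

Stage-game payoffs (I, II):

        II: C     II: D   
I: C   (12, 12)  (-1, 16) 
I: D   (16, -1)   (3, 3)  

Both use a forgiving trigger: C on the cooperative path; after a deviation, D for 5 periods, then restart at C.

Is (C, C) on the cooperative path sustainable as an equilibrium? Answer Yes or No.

Yes

A one-shot deviation gives 16 now, then 3 for 5 periods, then back to 12.
Gain from deviating: (16−12) today; loss: (12−3) in each of the next 5 periods.
No-deviation condition: (12−3)(δ+…+δ^5) ≥ 16−12, i.e. δ+…+δ^5 ≥ 4/9.
At δ = 5/7: δ+…+δ^5 = 2.0352 ≥ 0.4444.
So cooperation is sustainable.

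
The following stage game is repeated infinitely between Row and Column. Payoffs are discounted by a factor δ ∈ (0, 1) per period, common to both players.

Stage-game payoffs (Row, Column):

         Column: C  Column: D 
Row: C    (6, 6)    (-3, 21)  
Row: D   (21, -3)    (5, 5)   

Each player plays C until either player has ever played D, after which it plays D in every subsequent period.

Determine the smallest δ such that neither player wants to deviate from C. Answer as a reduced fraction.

15/16

6/(1−δ) ≥ 21 + 5δ/(1−δ)
6 ≥ 21 − 16δ
δ ≥ 15/16.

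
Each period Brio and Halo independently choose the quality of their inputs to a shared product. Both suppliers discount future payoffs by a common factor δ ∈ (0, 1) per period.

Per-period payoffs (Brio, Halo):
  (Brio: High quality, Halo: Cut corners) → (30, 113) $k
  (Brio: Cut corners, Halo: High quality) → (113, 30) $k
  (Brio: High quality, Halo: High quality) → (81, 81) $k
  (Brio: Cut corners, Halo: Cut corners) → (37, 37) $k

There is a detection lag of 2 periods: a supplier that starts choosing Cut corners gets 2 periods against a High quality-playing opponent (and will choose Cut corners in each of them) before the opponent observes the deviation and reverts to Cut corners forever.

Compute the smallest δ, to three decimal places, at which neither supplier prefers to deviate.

0.649

Deviating for the 2 undetected periods gains 113−81 = 32 per period over cooperation, then loses 81−37 = 44 per period forever once punishment starts.
Gain: 32(1 + δ + … + δ^1); loss: 44·δ^2/(1−δ).
No profitable deviation ⇔ 32(1−δ^2) ≤ 44·δ^2, i.e. δ^2 ≥ 32/(32+44) = 8/19.
Hence δ ≥ (8/19)^(1/2) ≈ 0.649.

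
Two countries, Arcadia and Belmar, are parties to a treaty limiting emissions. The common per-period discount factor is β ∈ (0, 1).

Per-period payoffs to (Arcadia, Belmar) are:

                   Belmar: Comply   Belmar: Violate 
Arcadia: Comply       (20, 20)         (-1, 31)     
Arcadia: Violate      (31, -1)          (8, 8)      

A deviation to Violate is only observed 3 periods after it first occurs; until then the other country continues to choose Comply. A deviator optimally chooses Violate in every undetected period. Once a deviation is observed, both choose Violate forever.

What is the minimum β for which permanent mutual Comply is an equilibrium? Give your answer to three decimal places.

A deviator earns 31 for 3 periods, then 8 forever; cooperating earns 20 forever. Multiplying the IC by (1−β):
20 ≥ 31(1−β^3) + 8β^3, so 23·β^3 ≥ 11 and β^3 ≥ 11/23.
β ≥ (11/23)^(1/3) ≈ 0.782.

0.782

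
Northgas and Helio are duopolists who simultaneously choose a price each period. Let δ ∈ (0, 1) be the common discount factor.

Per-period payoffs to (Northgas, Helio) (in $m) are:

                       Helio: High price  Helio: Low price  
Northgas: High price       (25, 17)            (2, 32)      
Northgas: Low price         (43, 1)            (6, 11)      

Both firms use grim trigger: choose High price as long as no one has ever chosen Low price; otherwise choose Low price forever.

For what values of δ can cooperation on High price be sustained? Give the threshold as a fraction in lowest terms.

Northgas's threshold: (43−25)/(43−6) = 18/37.
Helio's threshold: (32−17)/(32−11) = 5/7.
18/37 < 5/7, so Helio binds and δ* = 5/7.

5/7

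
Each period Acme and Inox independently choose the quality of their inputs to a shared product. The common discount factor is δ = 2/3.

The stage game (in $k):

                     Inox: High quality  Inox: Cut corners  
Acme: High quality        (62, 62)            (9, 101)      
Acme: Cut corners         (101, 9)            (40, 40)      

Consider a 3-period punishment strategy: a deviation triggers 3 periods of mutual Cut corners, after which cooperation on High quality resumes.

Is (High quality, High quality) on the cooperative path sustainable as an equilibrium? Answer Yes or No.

Comparing payoff streams over the 4 periods until play realigns: cooperate → 62(1+δ+…+δ^3); deviate → 101 + 40(δ+…+δ^3).
Cooperation is sustained iff (62−40)(δ+…+δ^3) ≥ 101−62.
δ+…+δ^3 = 2/3·(1−(2/3)^3)/(1−2/3) = 1.4074, and (101−62)/(62−40) = 1.7727.
1.4074 < 1.7727, so cooperation is not sustainable.

No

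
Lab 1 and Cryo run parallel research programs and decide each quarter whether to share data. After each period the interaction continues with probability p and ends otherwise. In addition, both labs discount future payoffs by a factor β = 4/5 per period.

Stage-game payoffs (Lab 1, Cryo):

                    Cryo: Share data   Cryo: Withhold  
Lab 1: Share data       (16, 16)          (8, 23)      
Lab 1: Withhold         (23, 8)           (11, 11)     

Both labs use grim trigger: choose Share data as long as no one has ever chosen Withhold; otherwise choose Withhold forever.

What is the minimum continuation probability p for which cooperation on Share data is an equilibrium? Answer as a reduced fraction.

35/48

Expected continuation weight on next period's payoff is β·p = 4/5·p, which plays the role of the discount factor.
Cooperation requires 4/5·p ≥ (23−16)/(23−11) = 7/12, hence p ≥ 35/48.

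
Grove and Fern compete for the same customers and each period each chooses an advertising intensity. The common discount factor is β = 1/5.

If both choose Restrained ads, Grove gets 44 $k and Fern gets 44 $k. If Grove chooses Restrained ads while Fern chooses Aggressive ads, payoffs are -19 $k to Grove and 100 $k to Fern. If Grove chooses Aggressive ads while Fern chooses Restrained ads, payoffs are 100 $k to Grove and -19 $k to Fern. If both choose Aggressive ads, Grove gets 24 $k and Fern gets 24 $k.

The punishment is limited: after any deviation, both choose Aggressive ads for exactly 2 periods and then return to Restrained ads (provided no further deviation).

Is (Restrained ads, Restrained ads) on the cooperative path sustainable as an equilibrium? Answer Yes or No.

No

Comparing payoff streams over the 3 periods until play realigns: cooperate → 44(1+β+…+β^2); deviate → 100 + 24(β+…+β^2).
Cooperation is sustained iff (44−24)(β+…+β^2) ≥ 100−44.
β+…+β^2 = 1/5·(1−(1/5)^2)/(1−1/5) = 0.2400, and (100−44)/(44−24) = 2.8000.
0.2400 < 2.8000, so cooperation is not sustainable.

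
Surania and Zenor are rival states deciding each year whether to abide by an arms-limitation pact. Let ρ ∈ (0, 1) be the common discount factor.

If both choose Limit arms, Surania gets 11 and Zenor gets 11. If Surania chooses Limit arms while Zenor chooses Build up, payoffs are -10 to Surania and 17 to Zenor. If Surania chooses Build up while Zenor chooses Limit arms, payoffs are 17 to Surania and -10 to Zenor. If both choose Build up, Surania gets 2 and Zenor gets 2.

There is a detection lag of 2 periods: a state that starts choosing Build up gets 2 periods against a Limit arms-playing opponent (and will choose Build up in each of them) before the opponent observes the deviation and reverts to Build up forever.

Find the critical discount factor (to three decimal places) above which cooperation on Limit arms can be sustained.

A deviator earns 17 for 2 periods, then 2 forever; cooperating earns 11 forever. Multiplying the IC by (1−ρ):
11 ≥ 17(1−ρ^2) + 2ρ^2, so 15·ρ^2 ≥ 6 and ρ^2 ≥ 2/5.
ρ ≥ (2/5)^(1/2) ≈ 0.632.

0.632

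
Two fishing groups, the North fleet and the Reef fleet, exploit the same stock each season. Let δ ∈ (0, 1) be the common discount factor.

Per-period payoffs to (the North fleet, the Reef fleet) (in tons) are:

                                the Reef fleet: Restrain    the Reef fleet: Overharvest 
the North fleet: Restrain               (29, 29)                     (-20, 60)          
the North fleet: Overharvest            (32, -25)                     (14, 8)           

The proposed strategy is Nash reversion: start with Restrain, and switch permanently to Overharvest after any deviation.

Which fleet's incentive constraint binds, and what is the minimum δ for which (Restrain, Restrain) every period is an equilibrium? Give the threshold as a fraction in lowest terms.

the North fleet's threshold: (32−29)/(32−14) = 1/6.
the Reef fleet's threshold: (60−29)/(60−8) = 31/52.
1/6 < 31/52, so the Reef fleet binds and δ* = 31/52.

the Reef fleet; δ ≥ 31/52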